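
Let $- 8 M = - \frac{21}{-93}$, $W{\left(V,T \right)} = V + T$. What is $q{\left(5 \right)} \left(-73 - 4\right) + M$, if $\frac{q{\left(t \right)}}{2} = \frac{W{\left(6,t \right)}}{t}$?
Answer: $- \frac{420147}{1240} \approx -338.83$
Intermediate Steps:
$W{\left(V,T \right)} = T + V$
$M = - \frac{7}{248}$ ($M = - \frac{\left(-21\right) \frac{1}{-93}}{8} = - \frac{\left(-21\right) \left(- \frac{1}{93}\right)}{8} = \left(- \frac{1}{8}\right) \frac{7}{31} = - \frac{7}{248} \approx -0.028226$)
$q{\left(t \right)} = \frac{2 \left(6 + t\right)}{t}$ ($q{\left(t \right)} = 2 \frac{t + 6}{t} = 2 \frac{6 + t}{t} = \frac{2 \left(6 + t\right)}{t}$)
$q{\left(5 \right)} \left(-73 - 4\right) + M = \left(2 + \frac{12}{5}\right) \left(-73 - 4\right) - \frac{7}{248} = \left(2 + 12 \cdot \frac{1}{5}\right) \left(-77\right) - \frac{7}{248} = \left(2 + \frac{12}{5}\right) \left(-77\right) - \frac{7}{248} = \frac{22}{5} \left(-77\right) - \frac{7}{248} = - \frac{1694}{5} - \frac{7}{248} = - \frac{420147}{1240}$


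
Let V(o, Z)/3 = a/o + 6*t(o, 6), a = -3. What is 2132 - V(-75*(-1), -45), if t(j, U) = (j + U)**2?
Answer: -2899147/25 ≈ -1.1597e+5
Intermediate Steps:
t(j, U) = (U + j)**2
V(o, Z) = -9/o + 18*(6 + o)**2 (V(o, Z) = 3*(-3/o + 6*(6 + o)**2) = -9/o + 18*(6 + o)**2)
2132 - V(-75*(-1), -45) = 2132 - (-9/((-75*(-1))) + 18*(6 - 75*(-1))**2) = 2132 - (-9/75 + 18*(6 + 75)**2) = 2132 - (-9*1/75 + 18*81**2) = 2132 - (-3/25 + 18*6561) = 2132 - (-3/25 + 118098) = 2132 - 1*2952447/25 = 2132 - 2952447/25 = -2899147/25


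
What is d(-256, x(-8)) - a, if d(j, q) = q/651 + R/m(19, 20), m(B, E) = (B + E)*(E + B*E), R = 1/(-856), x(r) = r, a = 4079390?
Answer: -3940325238525939/965910400 ≈ -4.0794e+6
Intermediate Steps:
R = -1/856 ≈ -0.0011682
d(j, q) = -1/13353600 + q/651 (d(j, q) = q/651 - 1/(20*(19 + 20 + 19² + 19*20))/856 = q*(1/651) - 1/(20*(19 + 20 + 361 + 380))/856 = q/651 - 1/(856*(20*780)) = q/651 - 1/856/15600 = q/651 - 1/856*1/15600 = q/651 - 1/13353600 = -1/13353600 + q/651)
d(-256, x(-8)) - a = (-1/13353600 + (1/651)*(-8)) - 1*4079390 = (-1/13353600 - 8/651) - 4079390 = -11869939/965910400 - 4079390 = -3940325238525939/965910400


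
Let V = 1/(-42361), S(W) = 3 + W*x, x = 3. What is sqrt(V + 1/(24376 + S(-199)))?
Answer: sqrt(154686190098)/91584482 ≈ 0.0042944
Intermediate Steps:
S(W) = 3 + 3*W (S(W) = 3 + W*3 = 3 + 3*W)
V = -1/42361 ≈ -2.3607e-5
sqrt(V + 1/(24376 + S(-199))) = sqrt(-1/42361 + 1/(24376 + (3 + 3*(-199)))) = sqrt(-1/42361 + 1/(24376 + (3 - 597))) = sqrt(-1/42361 + 1/(24376 - 594)) = sqrt(-1/42361 + 1/23782) = sqrt(1689/91584482) = sqrt(154686190098)/91584482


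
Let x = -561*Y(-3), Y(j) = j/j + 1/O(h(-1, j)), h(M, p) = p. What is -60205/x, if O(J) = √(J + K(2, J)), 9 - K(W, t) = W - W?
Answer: 24082/187 - 12041*√6/561 ≈ 76.206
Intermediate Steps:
K(W, t) = 9 (K(W, t) = 9 - (W - W) = 9 - 1*0 = 9 + 0 = 9)
O(J) = √(9 + J) (O(J) = √(J + 9) = √(9 + J))
Y(j) = 1 + (9 + j)^(-½) (Y(j) = j/j + 1/√(9 + j) = 1 + 1/√(9 + j) = 1 + (9 + j)^(-½))
x = -561 - 187*√6/2 (x = -561*(1 + (9 - 3)^(-½)) = -561*(1 + 6^(-½)) = -561*(1 + √6/6) = -561 - 187*√6/2 ≈ -790.03)
-60205/x = -60205/(-561 - 187*√6/2)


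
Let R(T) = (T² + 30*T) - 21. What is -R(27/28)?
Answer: -6945/784 ≈ -8.8584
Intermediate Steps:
R(T) = -21 + T² + 30*T
-R(27/28) = -(-21 + (27/28)² + 30*(27/28)) = -(-21 + 729/784 + 405/14) = -1*6945/784 = -6945/784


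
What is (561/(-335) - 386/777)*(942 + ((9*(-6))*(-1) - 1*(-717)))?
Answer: -322733197/86765 ≈ -3719.6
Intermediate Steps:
(561/(-335) - 386/777)*(942 + ((9*(-6))*(-1) - 1*(-717))) = (561*(-1/335) - 386*1/777)*(942 + (-54*(-1) + 717)) = (-561/335 - 386/777)*(942 + (54 + 717)) = -565207*(942 + 771)/260295 = -565207/260295*1713 = -322733197/86765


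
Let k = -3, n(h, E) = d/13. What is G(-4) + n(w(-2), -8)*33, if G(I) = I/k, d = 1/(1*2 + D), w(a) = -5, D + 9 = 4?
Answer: 19/39 ≈ 0.48718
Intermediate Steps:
D = -5 (D = -9 + 4 = -5)
d = -⅓ (d = 1/(1*2 - 5) = 1/(2 - 5) = 1/(-3) = -⅓ ≈ -0.33333)
n(h, E) = -1/39 (n(h, E) = -⅓/13 = -⅓*1/13 = -1/39)
G(I) = -I/3 (G(I) = I/(-3) = I*(-⅓) = -I/3)
G(-4) + n(w(-2), -8)*33 = -⅓*(-4) - 1/39*33 = 4/3 - 11/13 = 19/39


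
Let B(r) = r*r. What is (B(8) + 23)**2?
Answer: 7569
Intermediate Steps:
B(r) = r**2
(B(8) + 23)**2 = (8**2 + 23)**2 = (64 + 23)**2 = 87**2 = 7569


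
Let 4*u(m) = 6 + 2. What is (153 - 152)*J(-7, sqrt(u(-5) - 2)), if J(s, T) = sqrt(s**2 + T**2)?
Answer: 7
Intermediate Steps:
u(m) = 2 (u(m) = (6 + 2)/4 = (1/4)*8 = 2)
J(s, T) = sqrt(T**2 + s**2)
(153 - 152)*J(-7, sqrt(u(-5) - 2)) = (153 - 152)*sqrt((sqrt(2 - 2))**2 + (-7)**2) = 1*sqrt((sqrt(0))**2 + 49) = 1*sqrt(0**2 + 49) = 1*sqrt(0 + 49) = 1*sqrt(49) = 1*7 = 7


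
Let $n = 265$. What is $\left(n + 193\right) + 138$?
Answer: $596$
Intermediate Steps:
$\left(n + 193\right) + 138 = \left(265 + 193\right) + 138 = 458 + 138 = 596$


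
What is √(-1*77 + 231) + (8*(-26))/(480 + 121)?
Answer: -208/601 + √154 ≈ 12.064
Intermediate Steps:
√(-1*77 + 231) + (8*(-26))/(480 + 121) = √(-77 + 231) - 208/601 = √154 - 208*1/601 = √154 - 208/601 = -208/601 + √154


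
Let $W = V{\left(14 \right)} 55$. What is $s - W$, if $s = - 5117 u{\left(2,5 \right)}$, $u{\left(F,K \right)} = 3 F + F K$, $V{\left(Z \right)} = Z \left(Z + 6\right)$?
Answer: $-97272$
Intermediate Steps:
$V{\left(Z \right)} = Z \left(6 + Z\right)$
$W = 15400$ ($W = 14 \left(6 + 14\right) 55 = 14 \cdot 20 \cdot 55 = 280 \cdot 55 = 15400$)
$s = -81872$ ($s = - 5117 \cdot 2 \left(3 + 5\right) = - 5117 \cdot 2 \cdot 8 = \left(-5117\right) 16 = -81872$)
$s - W = -81872 - 15400 = -97272$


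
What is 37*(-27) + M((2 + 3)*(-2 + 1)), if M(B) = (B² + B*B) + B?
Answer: -954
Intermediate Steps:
M(B) = B + 2*B² (M(B) = (B² + B²) + B = 2*B² + B = B + 2*B²)
37*(-27) + M((2 + 3)*(-2 + 1)) = 37*(-27) + ((2 + 3)*(-2 + 1))*(1 + 2*((2 + 3)*(-2 + 1))) = -999 + (5*(-1))*(1 + 2*(5*(-1))) = -999 - 5*(1 + 2*(-5)) = -999 - 5*(1 - 10) = -999 - 5*(-9) = -999 + 45 = -954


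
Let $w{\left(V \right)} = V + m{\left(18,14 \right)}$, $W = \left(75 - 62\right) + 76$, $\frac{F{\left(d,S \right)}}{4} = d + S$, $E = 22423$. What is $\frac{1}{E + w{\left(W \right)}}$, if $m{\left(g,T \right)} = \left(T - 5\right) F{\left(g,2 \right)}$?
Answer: $\frac{1}{23232} \approx 4.3044 \cdot 10^{-5}$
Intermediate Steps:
$F{\left(d,S \right)} = 4 S + 4 d$ ($F{\left(d,S \right)} = 4 \left(d + S\right) = 4 \left(S + d\right) = 4 S + 4 d$)
$m{\left(g,T \right)} = \left(-5 + T\right) \left(8 + 4 g\right)$ ($m{\left(g,T \right)} = \left(T - 5\right) \left(4 \cdot 2 + 4 g\right) = \left(-5 + T\right) \left(8 + 4 g\right)$)
$W = 89$ ($W = 13 + 76 = 89$)
$w{\left(V \right)} = 720 + V$ ($w{\left(V \right)} = V + 4 \left(-5 + 14\right) \left(2 + 18\right) = V + 4 \cdot 9 \cdot 20 = V + 720 = 720 + V$)
$\frac{1}{E + w{\left(W \right)}} = \frac{1}{22423 + \left(720 + 89\right)} = \frac{1}{22423 + 809} = \frac{1}{23232}$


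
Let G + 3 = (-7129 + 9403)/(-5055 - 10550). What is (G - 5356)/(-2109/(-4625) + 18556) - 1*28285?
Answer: -204766749010870/7239337397 ≈ -28285.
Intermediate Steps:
G = -49089/15605 (G = -3 + (-7129 + 9403)/(-5055 - 10550) = -3 + 2274/(-15605) = -3 + 2274*(-1/15605) = -3 - 2274/15605 = -49089/15605 ≈ -3.1457)
(G - 5356)/(-2109/(-4625) + 18556) - 1*28285 = (-49089/15605 - 5356)/(-2109/(-4625) + 18556) - 1*28285 = -83629469/(15605*(-2109*(-1/4625) + 18556)) - 28285 = -83629469/(15605*(57/125 + 18556)) - 28285 = -83629469/(15605*2319557/125) - 28285 = -83629469/15605*125/2319557 - 28285 = -2090736725/7239337397 - 28285 = -204766749010870/7239337397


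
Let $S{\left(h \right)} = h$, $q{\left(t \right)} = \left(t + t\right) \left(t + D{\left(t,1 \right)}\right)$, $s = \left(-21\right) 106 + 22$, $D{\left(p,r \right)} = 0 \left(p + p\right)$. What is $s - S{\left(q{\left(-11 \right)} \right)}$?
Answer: $-2446$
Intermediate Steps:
$D{\left(p,r \right)} = 0$ ($D{\left(p,r \right)} = 0 \cdot 2 p = 0$)
$s = -2204$ ($s = -2226 + 22 = -2204$)
$q{\left(t \right)} = 2 t^{2}$ ($q{\left(t \right)} = \left(t + t\right) \left(t + 0\right) = 2 t t = 2 t^{2}$)
$s - S{\left(q{\left(-11 \right)} \right)} = -2204 - 2 \left(-11\right)^{2} = -2204 - 2 \cdot 121 = -2204 - 242 = -2446$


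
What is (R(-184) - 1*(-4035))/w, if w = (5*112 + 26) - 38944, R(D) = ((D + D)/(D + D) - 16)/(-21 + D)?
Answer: -9191/87371 ≈ -0.10520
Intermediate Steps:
R(D) = -15/(-21 + D) (R(D) = ((2*D)/((2*D)) - 16)/(-21 + D) = ((2*D)*(1/(2*D)) - 16)/(-21 + D) = (1 - 16)/(-21 + D) = -15/(-21 + D))
w = -38358 (w = (560 + 26) - 38944 = 586 - 38944 = -38358)
(R(-184) - 1*(-4035))/w = (-15/(-21 - 184) - 1*(-4035))/(-38358) = (-15/(-205) + 4035)*(-1/38358) = (-15*(-1/205) + 4035)*(-1/38358) = (3/41 + 4035)*(-1/38358) = (165438/41)*(-1/38358) = -9191/87371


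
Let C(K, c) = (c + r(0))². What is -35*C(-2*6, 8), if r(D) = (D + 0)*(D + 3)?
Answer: -2240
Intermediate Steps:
r(D) = D*(3 + D)
C(K, c) = c² (C(K, c) = (c + 0*(3 + 0))² = (c + 0*3)² = (c + 0)² = c²)
-35*C(-2*6, 8) = -35*8² = -35*64 = -2240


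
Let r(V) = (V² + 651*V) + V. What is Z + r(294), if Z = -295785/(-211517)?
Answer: 58828249893/211517 ≈ 2.7813e+5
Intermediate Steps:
r(V) = V² + 652*V
Z = 295785/211517 (Z = -295785*(-1/211517) = 295785/211517 ≈ 1.3984)
Z + r(294) = 295785/211517 + 294*(652 + 294) = 295785/211517 + 294*946 = 295785/211517 + 278124 = 58828249893/211517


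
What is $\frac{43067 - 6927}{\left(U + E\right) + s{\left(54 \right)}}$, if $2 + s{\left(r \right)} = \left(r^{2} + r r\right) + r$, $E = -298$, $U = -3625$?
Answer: $\frac{36140}{1961} \approx 18.429$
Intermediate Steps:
$s{\left(r \right)} = -2 + r + 2 r^{2}$ ($s{\left(r \right)} = -2 + \left(\left(r^{2} + r r\right) + r\right) = -2 + \left(\left(r^{2} + r^{2}\right) + r\right) = -2 + \left(2 r^{2} + r\right) = -2 + \left(r + 2 r^{2}\right) = -2 + r + 2 r^{2}$)
$\frac{43067 - 6927}{\left(U + E\right) + s{\left(54 \right)}} = \frac{43067 - 6927}{\left(-3625 - 298\right) + \left(-2 + 54 + 2 \cdot 54^{2}\right)} = \frac{36140}{-3923 + \left(-2 + 54 + 2 \cdot 2916\right)} = \frac{36140}{-3923 + \left(-2 + 54 + 5832\right)} = \frac{36140}{-3923 + 5884} = \frac{36140}{1961}$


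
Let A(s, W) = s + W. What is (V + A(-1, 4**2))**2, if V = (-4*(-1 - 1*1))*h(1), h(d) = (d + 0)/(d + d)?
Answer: 361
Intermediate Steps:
h(d) = 1/2 (h(d) = d/((2*d)) = d*(1/(2*d)) = 1/2)
A(s, W) = W + s
V = 4 (V = -4*(-1 - 1*1)*(1/2) = -4*(-1 - 1)*(1/2) = -4*(-2)*(1/2) = 8*(1/2) = 4)
(V + A(-1, 4**2))**2 = (4 + (4**2 - 1))**2 = (4 + (16 - 1))**2 = (4 + 15)**2 = 19**2 = 361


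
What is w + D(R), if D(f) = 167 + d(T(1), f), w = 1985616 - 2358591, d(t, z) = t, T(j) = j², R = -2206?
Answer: -372807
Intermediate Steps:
w = -372975
D(f) = 168 (D(f) = 167 + 1² = 167 + 1 = 168)
w + D(R) = -372975 + 168 = -372807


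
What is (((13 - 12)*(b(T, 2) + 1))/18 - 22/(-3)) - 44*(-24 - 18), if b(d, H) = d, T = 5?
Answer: 5567/3 ≈ 1855.7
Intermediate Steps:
(((13 - 12)*(b(T, 2) + 1))/18 - 22/(-3)) - 44*(-24 - 18) = (((13 - 12)*(5 + 1))/18 - 22/(-3)) - 44*(-24 - 18) = ((1*6)*(1/18) - 22*(-⅓)) - 44*(-42) = (6*(1/18) + 22/3) + 1848 = (⅓ + 22/3) + 1848 = 23/3 + 1848 = 5567/3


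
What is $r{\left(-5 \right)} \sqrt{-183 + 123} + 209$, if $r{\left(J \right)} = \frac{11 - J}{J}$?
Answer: $209 - \frac{32 i \sqrt{15}}{5} \approx 209.0 - 24.787 i$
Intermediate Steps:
$r{\left(J \right)} = \frac{11 - J}{J}$
$r{\left(-5 \right)} \sqrt{-183 + 123} + 209 = \frac{11 - -5}{-5} \sqrt{-183 + 123} + 209 = - \frac{11 + 5}{5} \sqrt{-60} + 209 = \left(- \frac{1}{5}\right) 16 \cdot 2 i \sqrt{15} + 209 = - \frac{16 \cdot 2 i \sqrt{15}}{5} + 209 = - \frac{32 i \sqrt{15}}{5} + 209 = 209 - \frac{32 i \sqrt{15}}{5}$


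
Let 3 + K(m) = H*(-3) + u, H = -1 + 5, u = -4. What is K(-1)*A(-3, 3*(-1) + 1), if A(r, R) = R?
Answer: 38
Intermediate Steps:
H = 4
K(m) = -19 (K(m) = -3 + (4*(-3) - 4) = -3 + (-12 - 4) = -3 - 16 = -19)
K(-1)*A(-3, 3*(-1) + 1) = -19*(3*(-1) + 1) = -19*(-3 + 1) = -19*(-2) = 38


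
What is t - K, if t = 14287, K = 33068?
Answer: -18781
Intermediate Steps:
t - K = 14287 - 1*33068 = 14287 - 33068 = -18781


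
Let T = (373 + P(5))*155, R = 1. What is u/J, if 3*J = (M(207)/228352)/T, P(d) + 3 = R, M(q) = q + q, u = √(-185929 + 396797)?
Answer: 13131381760*√52717/69 ≈ 4.3695e+10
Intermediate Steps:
u = 2*√52717 (u = √210868 = 2*√52717 ≈ 459.20)
M(q) = 2*q
P(d) = -2 (P(d) = -3 + 1 = -2)
T = 57505 (T = (373 - 2)*155 = 371*155 = 57505)
J = 69/6565690880 (J = (((2*207)/228352)/57505)/3 = ((414*(1/228352))*(1/57505))/3 = ((207/114176)*(1/57505))/3 = (⅓)*(207/6565690880) = 69/6565690880 ≈ 1.0509e-8)
u/J = (2*√52717)/(69/6565690880) = (2*√52717)*(6565690880/69) = 13131381760*√52717/69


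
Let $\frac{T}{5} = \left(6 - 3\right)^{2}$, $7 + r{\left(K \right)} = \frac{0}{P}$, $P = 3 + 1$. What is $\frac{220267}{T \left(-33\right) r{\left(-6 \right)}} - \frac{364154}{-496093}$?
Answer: $\frac{113058297661}{5156886735} \approx 21.924$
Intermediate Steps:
$P = 4$
$r{\left(K \right)} = -7$ ($r{\left(K \right)} = -7 + \frac{0}{4} = -7 + 0 \cdot \frac{1}{4} = -7 + 0 = -7$)
$T = 45$ ($T = 5 \left(6 - 3\right)^{2} = 5 \cdot 3^{2} = 5 \cdot 9 = 45$)
$\frac{220267}{T \left(-33\right) r{\left(-6 \right)}} - \frac{364154}{-496093} = \frac{220267}{45 \left(-33\right) \left(-7\right)} - \frac{364154}{-496093} = \frac{220267}{\left(-1485\right) \left(-7\right)} - - \frac{364154}{496093} = \frac{220267}{10395} + \frac{364154}{496093} = \frac{113058297661}{5156886735}$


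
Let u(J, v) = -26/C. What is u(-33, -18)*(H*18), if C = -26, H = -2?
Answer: -36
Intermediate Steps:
u(J, v) = 1 (u(J, v) = -26/(-26) = -26*(-1/26) = 1)
u(-33, -18)*(H*18) = 1*(-2*18) = 1*(-36) = -36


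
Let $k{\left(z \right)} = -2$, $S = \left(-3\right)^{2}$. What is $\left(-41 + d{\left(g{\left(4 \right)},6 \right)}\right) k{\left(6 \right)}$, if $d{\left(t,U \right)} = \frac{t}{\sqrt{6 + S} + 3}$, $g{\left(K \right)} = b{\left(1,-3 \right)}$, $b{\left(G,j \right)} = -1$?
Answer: $81 + \frac{\sqrt{15}}{3} \approx 82.291$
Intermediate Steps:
$S = 9$
$g{\left(K \right)} = -1$
$d{\left(t,U \right)} = \frac{t}{3 + \sqrt{15}}$ ($d{\left(t,U \right)} = \frac{t}{\sqrt{6 + 9} + 3} = \frac{t}{\sqrt{15} + 3} = \frac{t}{3 + \sqrt{15}}$)
$\left(-41 + d{\left(g{\left(4 \right)},6 \right)}\right) k{\left(6 \right)} = \left(-41 + \left(\left(- \frac{1}{2}\right) \left(-1\right) + \frac{1}{6} \left(-1\right) \sqrt{15}\right)\right) \left(-2\right) = \left(-41 + \left(\frac{1}{2} - \frac{\sqrt{15}}{6}\right)\right) \left(-2\right) = \left(- \frac{81}{2} - \frac{\sqrt{15}}{6}\right) \left(-2\right) = 81 + \frac{\sqrt{15}}{3}$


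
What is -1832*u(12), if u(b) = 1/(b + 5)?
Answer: -1832/17 ≈ -107.76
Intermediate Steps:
u(b) = 1/(5 + b)
-1832*u(12) = -1832/(5 + 12) = -1832/17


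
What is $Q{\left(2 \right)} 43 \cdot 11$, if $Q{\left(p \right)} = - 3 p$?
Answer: $-2838$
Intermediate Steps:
$Q{\left(2 \right)} 43 \cdot 11 = \left(-3\right) 2 \cdot 43 \cdot 11 = \left(-6\right) 43 \cdot 11 = \left(-258\right) 11 = -2838$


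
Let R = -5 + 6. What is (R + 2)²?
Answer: 9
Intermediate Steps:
R = 1
(R + 2)² = (1 + 2)² = 3² = 9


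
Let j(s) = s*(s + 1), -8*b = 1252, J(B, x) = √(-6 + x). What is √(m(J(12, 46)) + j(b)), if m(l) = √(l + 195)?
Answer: √(97343 + 4*√(195 + 2*√10))/2 ≈ 156.04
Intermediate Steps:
m(l) = √(195 + l)
b = -313/2 (b = -⅛*1252 = -313/2 ≈ -156.50)
j(s) = s*(1 + s)
√(m(J(12, 46)) + j(b)) = √(√(195 + √(-6 + 46)) - 313*(1 - 313/2)/2) = √(√(195 + √40) - 313/2*(-311/2)) = √(√(195 + 2*√10) + 97343/4) = √(97343/4 + √(195 + 2*√10))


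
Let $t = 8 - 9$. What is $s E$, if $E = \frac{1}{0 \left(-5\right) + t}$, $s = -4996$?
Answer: $4996$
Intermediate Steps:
$t = -1$ ($t = 8 - 9 = -1$)
$E = -1$ ($E = \frac{1}{0 \left(-5\right) - 1} = \frac{1}{0 - 1} = \frac{1}{-1} = -1$)
$s E = \left(-4996\right) \left(-1\right) = 4996$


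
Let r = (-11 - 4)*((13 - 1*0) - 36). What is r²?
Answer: 119025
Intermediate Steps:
r = 345 (r = -15*((13 + 0) - 36) = -15*(13 - 36) = -15*(-23) = 345)
r² = 345² = 119025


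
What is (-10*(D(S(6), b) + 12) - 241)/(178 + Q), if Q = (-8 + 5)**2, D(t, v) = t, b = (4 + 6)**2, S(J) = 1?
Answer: -371/187 ≈ -1.9840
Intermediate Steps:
b = 100 (b = 10**2 = 100)
Q = 9 (Q = (-3)**2 = 9)
(-10*(D(S(6), b) + 12) - 241)/(178 + Q) = (-10*(1 + 12) - 241)/(178 + 9) = (-10*13 - 241)/187 = (-130 - 241)*(1/187) = -371*1/187 = -371/187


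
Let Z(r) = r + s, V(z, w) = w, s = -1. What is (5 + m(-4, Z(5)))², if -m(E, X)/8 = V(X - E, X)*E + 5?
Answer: 8649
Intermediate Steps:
Z(r) = -1 + r (Z(r) = r - 1 = -1 + r)
m(E, X) = -40 - 8*E*X (m(E, X) = -8*(X*E + 5) = -8*(E*X + 5) = -8*(5 + E*X) = -40 - 8*E*X)
(5 + m(-4, Z(5)))² = (5 + (-40 - 8*(-4)*(-1 + 5)))² = (5 + (-40 - 8*(-4)*4))² = (5 + (-40 + 128))² = (5 + 88)² = 93² = 8649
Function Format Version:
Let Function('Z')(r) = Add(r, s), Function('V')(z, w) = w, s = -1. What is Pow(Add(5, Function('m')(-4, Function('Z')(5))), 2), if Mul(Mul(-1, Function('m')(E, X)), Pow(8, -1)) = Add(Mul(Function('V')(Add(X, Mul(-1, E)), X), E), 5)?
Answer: 8649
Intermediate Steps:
Function('Z')(r) = Add(-1, r) (Function('Z')(r) = Add(r, -1) = Add(-1, r))
Function('m')(E, X) = Add(-40, Mul(-8, E, X)) (Function('m')(E, X) = Mul(-8, Add(Mul(X, E), 5)) = Mul(-8, Add(Mul(E, X), 5)) = Mul(-8, Add(5, Mul(E, X))) = Add(-40, Mul(-8, E, X)))
Pow(Add(5, Function('m')(-4, Function('Z')(5))), 2) = Pow(Add(5, Add(-40, Mul(-8, -4, Add(-1, 5)))), 2) = Pow(Add(5, Add(-40, Mul(-8, -4, 4))), 2) = Pow(Add(5, Add(-40, 128)), 2) = Pow(Add(5, 88), 2) = Pow(93, 2) = 8649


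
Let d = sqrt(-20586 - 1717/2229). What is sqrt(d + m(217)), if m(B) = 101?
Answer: sqrt(501812541 + 2229*I*sqrt(102284153619))/2229 ≈ 11.757 + 6.1018*I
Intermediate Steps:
d = I*sqrt(102284153619)/2229 (d = sqrt(-20586 - 1717*1/2229) = sqrt(-20586 - 1717/2229) = sqrt(-45887911/2229) = I*sqrt(102284153619)/2229 ≈ 143.48*I)
sqrt(d + m(217)) = sqrt(I*sqrt(102284153619)/2229 + 101) = sqrt(101 + I*sqrt(102284153619)/2229)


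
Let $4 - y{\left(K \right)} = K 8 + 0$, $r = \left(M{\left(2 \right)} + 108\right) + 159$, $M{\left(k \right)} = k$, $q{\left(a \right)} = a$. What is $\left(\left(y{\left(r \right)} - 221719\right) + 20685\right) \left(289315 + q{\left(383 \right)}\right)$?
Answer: $-58861419036$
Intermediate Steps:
$r = 269$ ($r = \left(2 + 108\right) + 159 = 110 + 159 = 269$)
$y{\left(K \right)} = 4 - 8 K$ ($y{\left(K \right)} = 4 - \left(K 8 + 0\right) = 4 - \left(8 K + 0\right) = 4 - 8 K$)
$\left(\left(y{\left(r \right)} - 221719\right) + 20685\right) \left(289315 + q{\left(383 \right)}\right) = \left(\left(\left(4 - 2152\right) - 221719\right) + 20685\right) \left(289315 + 383\right) = \left(\left(\left(4 - 2152\right) - 221719\right) + 20685\right) 289698 = \left(\left(-2148 - 221719\right) + 20685\right) 289698 = \left(-223867 + 20685\right) 289698 = \left(-203182\right) 289698 = -58861419036$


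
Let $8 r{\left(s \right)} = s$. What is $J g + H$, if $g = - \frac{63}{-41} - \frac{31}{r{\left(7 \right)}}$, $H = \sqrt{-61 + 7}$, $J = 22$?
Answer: $- \frac{213994}{287} + 3 i \sqrt{6} \approx -745.62 + 7.3485 i$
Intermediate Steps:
$r{\left(s \right)} = \frac{s}{8}$
$H = 3 i \sqrt{6}$ ($H = \sqrt{-54} = 3 i \sqrt{6} \approx 7.3485 i$)
$g = - \frac{9727}{287}$ ($g = - \frac{63}{-41} - \frac{31}{\frac{1}{8} \cdot 7} = \left(-63\right) \left(- \frac{1}{41}\right) - \frac{31}{\frac{7}{8}} = \frac{63}{41} - \frac{248}{7} = - \frac{9727}{287} \approx -33.892$)
$J g + H = 22 \left(- \frac{9727}{287}\right) + 3 i \sqrt{6} = - \frac{213994}{287} + 3 i \sqrt{6}$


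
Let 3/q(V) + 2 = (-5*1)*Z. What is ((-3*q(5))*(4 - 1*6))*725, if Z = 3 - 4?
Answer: 4350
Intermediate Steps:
Z = -1
q(V) = 1 (q(V) = 3/(-2 - 5*1*(-1)) = 3/(-2 - 5*(-1)) = 3/(-2 + 5) = 3/3 = 3*(⅓) = 1)
((-3*q(5))*(4 - 1*6))*725 = ((-3*1)*(4 - 1*6))*725 = -3*(4 - 6)*725 = -3*(-2)*725 = 6*725 = 4350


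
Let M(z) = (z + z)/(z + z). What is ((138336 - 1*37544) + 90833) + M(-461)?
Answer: 191626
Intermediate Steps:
M(z) = 1 (M(z) = (2*z)/((2*z)) = (2*z)*(1/(2*z)) = 1)
((138336 - 1*37544) + 90833) + M(-461) = ((138336 - 1*37544) + 90833) + 1 = ((138336 - 37544) + 90833) + 1 = (100792 + 90833) + 1 = 191625 + 1 = 191626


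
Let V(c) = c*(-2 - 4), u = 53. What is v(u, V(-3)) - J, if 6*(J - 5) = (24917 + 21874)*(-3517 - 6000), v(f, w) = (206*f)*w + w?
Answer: 148829723/2 ≈ 7.4415e+7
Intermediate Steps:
V(c) = -6*c (V(c) = c*(-6) = -6*c)
v(f, w) = w + 206*f*w (v(f, w) = 206*f*w + w = w + 206*f*w)
J = -148436639/2 (J = 5 + ((24917 + 21874)*(-3517 - 6000))/6 = 5 + (46791*(-9517))/6 = 5 + (⅙)*(-445309947) = 5 - 148436649/2 = -148436639/2 ≈ -7.4218e+7)
v(u, V(-3)) - J = (-6*(-3))*(1 + 206*53) - 1*(-148436639/2) = 18*(1 + 10918) + 148436639/2 = 18*10919 + 148436639/2 = 196542 + 148436639/2 = 148829723/2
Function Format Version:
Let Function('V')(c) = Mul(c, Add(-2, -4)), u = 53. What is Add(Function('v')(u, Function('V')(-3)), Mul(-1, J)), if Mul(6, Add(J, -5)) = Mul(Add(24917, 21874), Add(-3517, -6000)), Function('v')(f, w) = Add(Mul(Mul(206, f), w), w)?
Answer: Rational(148829723, 2) ≈ 7.4415e+7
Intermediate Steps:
Function('V')(c) = Mul(-6, c) (Function('V')(c) = Mul(c, -6) = Mul(-6, c))
Function('v')(f, w) = Add(w, Mul(206, f, w)) (Function('v')(f, w) = Add(Mul(206, f, w), w) = Add(w, Mul(206, f, w)))
J = Rational(-148436639, 2) (J = Add(5, Mul(Rational(1, 6), Mul(Add(24917, 21874), Add(-3517, -6000)))) = Add(5, Mul(Rational(1, 6), Mul(46791, -9517))) = Add(5, Mul(Rational(1, 6), -445309947)) = Add(5, Rational(-148436649, 2)) = Rational(-148436639, 2) ≈ -7.4218e+7)
Add(Function('v')(u, Function('V')(-3)), Mul(-1, J)) = Add(Mul(Mul(-6, -3), Add(1, Mul(206, 53))), Mul(-1, Rational(-148436639, 2))) = Add(Mul(18, Add(1, 10918)), Rational(148436639, 2)) = Add(Mul(18, 10919), Rational(148436639, 2)) = Add(196542, Rational(148436639, 2)) = Rational(148829723, 2)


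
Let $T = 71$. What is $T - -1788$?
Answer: $1859$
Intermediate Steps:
$T - -1788 = 71 - -1788 = 71 + 1788 = 1859$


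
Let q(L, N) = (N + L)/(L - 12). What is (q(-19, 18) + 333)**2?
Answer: 106584976/961 ≈ 1.1091e+5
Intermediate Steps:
q(L, N) = (L + N)/(-12 + L)
(q(-19, 18) + 333)**2 = ((-19 + 18)/(-12 - 19) + 333)**2 = (-1/(-31) + 333)**2 = (-1/31*(-1) + 333)**2 = (1/31 + 333)**2 = (10324/31)**2 = 106584976/961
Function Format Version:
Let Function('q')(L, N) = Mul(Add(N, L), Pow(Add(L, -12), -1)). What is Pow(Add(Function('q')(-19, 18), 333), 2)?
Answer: Rational(106584976, 961) ≈ 1.1091e+5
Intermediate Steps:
Function('q')(L, N) = Mul(Pow(Add(-12, L), -1), Add(L, N)) (Function('q')(L, N) = Mul(Add(L, N), Pow(Add(-12, L), -1)) = Mul(Pow(Add(-12, L), -1), Add(L, N)))
Pow(Add(Function('q')(-19, 18), 333), 2) = Pow(Add(Mul(Pow(Add(-12, -19), -1), Add(-19, 18)), 333), 2) = Pow(Add(Mul(Pow(-31, -1), -1), 333), 2) = Pow(Add(Mul(Rational(-1, 31), -1), 333), 2) = Pow(Add(Rational(1, 31), 333), 2) = Pow(Rational(10324, 31), 2) = Rational(106584976, 961)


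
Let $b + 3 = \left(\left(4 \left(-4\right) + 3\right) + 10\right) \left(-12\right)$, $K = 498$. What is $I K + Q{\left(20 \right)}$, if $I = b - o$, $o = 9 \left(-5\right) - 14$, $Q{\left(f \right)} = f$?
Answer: $45836$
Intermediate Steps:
$o = -59$ ($o = -45 - 14 = -59$)
$b = 33$ ($b = -3 + \left(\left(4 \left(-4\right) + 3\right) + 10\right) \left(-12\right) = -3 + \left(\left(-16 + 3\right) + 10\right) \left(-12\right) = -3 + \left(-13 + 10\right) \left(-12\right) = -3 - -36 = -3 + 36 = 33$)
$I = 92$ ($I = 33 - -59 = 33 + 59 = 92$)
$I K + Q{\left(20 \right)} = 92 \cdot 498 + 20 = 45816 + 20 = 45836$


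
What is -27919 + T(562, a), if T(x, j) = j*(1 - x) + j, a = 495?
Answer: -305119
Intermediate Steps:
T(x, j) = j + j*(1 - x)
-27919 + T(562, a) = -27919 + 495*(2 - 1*562) = -27919 + 495*(2 - 562) = -27919 + 495*(-560) = -27919 - 277200 = -305119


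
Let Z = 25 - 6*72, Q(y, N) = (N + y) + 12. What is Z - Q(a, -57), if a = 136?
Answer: -498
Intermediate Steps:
Q(y, N) = 12 + N + y
Z = -407 (Z = 25 - 432 = -407)
Z - Q(a, -57) = -407 - (12 - 57 + 136) = -407 - 1*91 = -407 - 91 = -498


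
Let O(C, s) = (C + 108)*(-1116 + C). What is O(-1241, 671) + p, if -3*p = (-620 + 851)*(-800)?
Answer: 2732081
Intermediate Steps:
p = 61600 (p = -(-620 + 851)*(-800)/3 = -77*(-800) = -1/3*(-184800) = 61600)
O(C, s) = (-1116 + C)*(108 + C) (O(C, s) = (108 + C)*(-1116 + C) = (-1116 + C)*(108 + C))
O(-1241, 671) + p = (-120528 + (-1241)**2 - 1008*(-1241)) + 61600 = (-120528 + 1540081 + 1250928) + 61600 = 2670481 + 61600 = 2732081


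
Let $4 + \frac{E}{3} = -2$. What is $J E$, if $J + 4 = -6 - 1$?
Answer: $198$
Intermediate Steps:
$J = -11$ ($J = -4 - 7 = -11$)
$E = -18$ ($E = -12 + 3 \left(-2\right) = -12 - 6 = -18$)
$J E = \left(-11\right) \left(-18\right) = 198$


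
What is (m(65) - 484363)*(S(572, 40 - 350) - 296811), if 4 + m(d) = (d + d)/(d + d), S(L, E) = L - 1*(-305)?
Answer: 143340367844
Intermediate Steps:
S(L, E) = 305 + L (S(L, E) = L + 305 = 305 + L)
m(d) = -3 (m(d) = -4 + (d + d)/(d + d) = -4 + (2*d)/((2*d)) = -4 + (2*d)*(1/(2*d)) = -4 + 1 = -3)
(m(65) - 484363)*(S(572, 40 - 350) - 296811) = (-3 - 484363)*((305 + 572) - 296811) = -484366*(877 - 296811) = -484366*(-295934) = 143340367844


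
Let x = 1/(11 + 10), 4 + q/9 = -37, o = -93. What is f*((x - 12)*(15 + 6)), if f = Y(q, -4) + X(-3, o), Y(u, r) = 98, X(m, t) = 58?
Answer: -39156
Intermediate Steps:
q = -369 (q = -36 + 9*(-37) = -36 - 333 = -369)
x = 1/21 ≈ 0.047619
f = 156 (f = 98 + 58 = 156)
f*((x - 12)*(15 + 6)) = 156*((1/21 - 12)*(15 + 6)) = 156*(-251/21*21) = 156*(-251) = -39156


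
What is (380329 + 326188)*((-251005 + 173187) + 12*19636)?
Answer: 111498273838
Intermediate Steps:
(380329 + 326188)*((-251005 + 173187) + 12*19636) = 706517*(-77818 + 235632) = 706517*157814 = 111498273838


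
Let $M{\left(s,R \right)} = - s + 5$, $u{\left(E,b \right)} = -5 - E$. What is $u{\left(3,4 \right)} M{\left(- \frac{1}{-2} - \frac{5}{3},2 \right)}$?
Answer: $- \frac{148}{3} \approx -49.333$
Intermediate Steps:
$M{\left(s,R \right)} = 5 - s$
$u{\left(3,4 \right)} M{\left(- \frac{1}{-2} - \frac{5}{3},2 \right)} = \left(-5 - 3\right) \left(5 - \left(- \frac{1}{-2} - \frac{5}{3}\right)\right) = \left(-5 - 3\right) \left(5 - \left(\left(-1\right) \left(- \frac{1}{2}\right) - \frac{5}{3}\right)\right) = - 8 \left(5 - \left(\frac{1}{2} - \frac{5}{3}\right)\right) = - 8 \left(5 - - \frac{7}{6}\right) = - 8 \left(5 + \frac{7}{6}\right) = \left(-8\right) \frac{37}{6} = - \frac{148}{3}$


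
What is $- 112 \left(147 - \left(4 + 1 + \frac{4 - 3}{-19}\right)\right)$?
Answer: $- \frac{302288}{19} \approx -15910.0$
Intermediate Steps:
$- 112 \left(147 - \left(4 + 1 + \frac{4 - 3}{-19}\right)\right) = - 112 \left(147 - \left(4 + 1 - \frac{1}{19}\right)\right) = - 112 \left(147 - \frac{94}{19}\right) = \left(-112\right) \frac{2699}{19} = - \frac{302288}{19}$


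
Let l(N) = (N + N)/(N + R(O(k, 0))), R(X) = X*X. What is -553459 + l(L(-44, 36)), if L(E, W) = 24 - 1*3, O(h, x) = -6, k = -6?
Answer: -10515707/19 ≈ -5.5346e+5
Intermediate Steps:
R(X) = X²
L(E, W) = 21 (L(E, W) = 24 - 3 = 21)
l(N) = 2*N/(36 + N) (l(N) = (N + N)/(N + (-6)²) = (2*N)/(N + 36) = (2*N)/(36 + N) = 2*N/(36 + N))
-553459 + l(L(-44, 36)) = -553459 + 2*21/(36 + 21) = -553459 + 2*21/57 = -553459 + 2*21*(1/57) = -553459 + 14/19 = -10515707/19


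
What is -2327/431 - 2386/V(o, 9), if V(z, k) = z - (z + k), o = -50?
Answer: 1007423/3879 ≈ 259.71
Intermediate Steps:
V(z, k) = -k (V(z, k) = z - (k + z) = z + (-k - z) = -k)
-2327/431 - 2386/V(o, 9) = -2327/431 - 2386/((-1*9)) = -2327*1/431 - 2386/(-9) = -2327/431 - 2386*(-⅑) = -2327/431 + 2386/9 = 1007423/3879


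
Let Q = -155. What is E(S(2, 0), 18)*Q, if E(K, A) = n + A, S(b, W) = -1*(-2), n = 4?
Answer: -3410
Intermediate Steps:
S(b, W) = 2
E(K, A) = 4 + A
E(S(2, 0), 18)*Q = (4 + 18)*(-155) = 22*(-155) = -3410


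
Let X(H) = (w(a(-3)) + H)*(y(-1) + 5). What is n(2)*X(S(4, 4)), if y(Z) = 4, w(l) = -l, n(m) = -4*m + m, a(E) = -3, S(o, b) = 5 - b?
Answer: -216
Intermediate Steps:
n(m) = -3*m
X(H) = 27 + 9*H (X(H) = (-1*(-3) + H)*(4 + 5) = (3 + H)*9 = 27 + 9*H)
n(2)*X(S(4, 4)) = (-3*2)*(27 + 9*(5 - 1*4)) = -6*(27 + 9*(5 - 4)) = -6*(27 + 9*1) = -6*(27 + 9) = -6*36 = -216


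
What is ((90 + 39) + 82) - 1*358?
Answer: -147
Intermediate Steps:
((90 + 39) + 82) - 1*358 = (129 + 82) - 358 = 211 - 358 = -147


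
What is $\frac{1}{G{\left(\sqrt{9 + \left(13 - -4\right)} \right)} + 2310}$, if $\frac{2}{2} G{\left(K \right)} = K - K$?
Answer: $\frac{1}{2310} \approx 0.0004329$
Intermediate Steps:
$G{\left(K \right)} = 0$ ($G{\left(K \right)} = K - K = 0$)
$\frac{1}{G{\left(\sqrt{9 + \left(13 - -4\right)} \right)} + 2310} = \frac{1}{0 + 2310} = \frac{1}{2310}$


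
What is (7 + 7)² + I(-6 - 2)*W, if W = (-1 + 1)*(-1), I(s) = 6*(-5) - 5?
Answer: 196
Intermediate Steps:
I(s) = -35 (I(s) = -30 - 5 = -35)
W = 0 (W = 0*(-1) = 0)
(7 + 7)² + I(-6 - 2)*W = (7 + 7)² - 35*0 = 14² + 0 = 196 + 0 = 196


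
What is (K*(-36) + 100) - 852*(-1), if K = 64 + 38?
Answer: -2720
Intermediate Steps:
K = 102
(K*(-36) + 100) - 852*(-1) = (102*(-36) + 100) - 852*(-1) = (-3672 + 100) - 1*(-852) = -3572 + 852 = -2720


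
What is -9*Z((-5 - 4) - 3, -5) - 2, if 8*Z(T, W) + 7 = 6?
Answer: -7/8 ≈ -0.87500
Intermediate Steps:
Z(T, W) = -⅛ (Z(T, W) = -7/8 + (⅛)*6 = -7/8 + ¾ = -⅛)
-9*Z((-5 - 4) - 3, -5) - 2 = -9*(-⅛) - 2 = 9/8 - 2 = -7/8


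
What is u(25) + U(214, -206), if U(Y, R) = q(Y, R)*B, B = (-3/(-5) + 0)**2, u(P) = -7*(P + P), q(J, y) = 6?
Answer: -8696/25 ≈ -347.84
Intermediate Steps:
u(P) = -14*P
B = 9/25 (B = (-3*(-1/5) + 0)**2 = (3/5 + 0)**2 = (3/5)**2 = 9/25 ≈ 0.36000)
U(Y, R) = 54/25 (U(Y, R) = 6*(9/25) = 54/25)
u(25) + U(214, -206) = -14*25 + 54/25 = -350 + 54/25 = -8696/25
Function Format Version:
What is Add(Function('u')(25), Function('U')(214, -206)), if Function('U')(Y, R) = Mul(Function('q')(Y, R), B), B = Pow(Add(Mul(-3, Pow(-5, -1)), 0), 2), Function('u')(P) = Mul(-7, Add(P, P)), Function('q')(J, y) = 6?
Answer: Rational(-8696, 25) ≈ -347.84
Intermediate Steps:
Function('u')(P) = Mul(-14, P) (Function('u')(P) = Mul(-7, Mul(2, P)) = Mul(-14, P))
B = Rational(9, 25) (B = Pow(Add(Mul(-3, Rational(-1, 5)), 0), 2) = Pow(Add(Rational(3, 5), 0), 2) = Pow(Rational(3, 5), 2) = Rational(9, 25) ≈ 0.36000)
Function('U')(Y, R) = Rational(54, 25) (Function('U')(Y, R) = Mul(6, Rational(9, 25)) = Rational(54, 25))
Add(Function('u')(25), Function('U')(214, -206)) = Add(Mul(-14, 25), Rational(54, 25)) = Add(-350, Rational(54, 25)) = Rational(-8696, 25)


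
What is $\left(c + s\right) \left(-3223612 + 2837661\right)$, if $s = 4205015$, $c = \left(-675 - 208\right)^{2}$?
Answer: $-1923851493504$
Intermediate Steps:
$c = 779689$ ($c = \left(-675 - 208\right)^{2} = \left(-883\right)^{2} = 779689$)
$\left(c + s\right) \left(-3223612 + 2837661\right) = \left(779689 + 4205015\right) \left(-3223612 + 2837661\right) = 4984704 \left(-385951\right) = -1923851493504$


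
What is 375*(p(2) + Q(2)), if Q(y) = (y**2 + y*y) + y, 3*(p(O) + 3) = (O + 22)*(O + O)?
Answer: 14625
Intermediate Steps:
p(O) = -3 + 2*O*(22 + O)/3 (p(O) = -3 + ((O + 22)*(O + O))/3 = -3 + ((22 + O)*(2*O))/3 = -3 + (2*O*(22 + O))/3 = -3 + 2*O*(22 + O)/3)
Q(y) = y + 2*y**2 (Q(y) = (y**2 + y**2) + y = 2*y**2 + y = y + 2*y**2)
375*(p(2) + Q(2)) = 375*((-3 + (2/3)*2**2 + (44/3)*2) + 2*(1 + 2*2)) = 375*((-3 + (2/3)*4 + 88/3) + 2*(1 + 4)) = 375*((-3 + 8/3 + 88/3) + 2*5) = 375*(29 + 10) = 375*39 = 14625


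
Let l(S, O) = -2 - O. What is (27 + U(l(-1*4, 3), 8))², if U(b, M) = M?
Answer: 1225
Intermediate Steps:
(27 + U(l(-1*4, 3), 8))² = (27 + 8)² = 35² = 1225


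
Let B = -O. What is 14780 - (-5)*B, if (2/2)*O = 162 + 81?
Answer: 13565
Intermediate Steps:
O = 243 (O = 162 + 81 = 243)
B = -243 (B = -1*243 = -243)
14780 - (-5)*B = 14780 - (-5)*(-243) = 14780 - 1*1215 = 14780 - 1215 = 13565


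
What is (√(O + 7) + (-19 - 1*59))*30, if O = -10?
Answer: -2340 + 30*I*√3 ≈ -2340.0 + 51.962*I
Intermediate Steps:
(√(O + 7) + (-19 - 1*59))*30 = (√(-10 + 7) + (-19 - 1*59))*30 = (√(-3) + (-19 - 59))*30 = (I*√3 - 78)*30 = (-78 + I*√3)*30 = -2340 + 30*I*√3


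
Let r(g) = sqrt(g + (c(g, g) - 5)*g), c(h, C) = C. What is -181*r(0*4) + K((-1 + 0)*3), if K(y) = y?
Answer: -3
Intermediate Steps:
r(g) = sqrt(g + g*(-5 + g)) (r(g) = sqrt(g + (g - 5)*g) = sqrt(g + (-5 + g)*g) = sqrt(g + g*(-5 + g)))
-181*r(0*4) + K((-1 + 0)*3) = -181*sqrt(0) + (-1 + 0)*3 = -181*sqrt(0*(-4 + 0)) - 1*3 = -181*sqrt(0*(-4)) - 3 = -181*sqrt(0) - 3 = -181*0 - 3 = 0 - 3 = -3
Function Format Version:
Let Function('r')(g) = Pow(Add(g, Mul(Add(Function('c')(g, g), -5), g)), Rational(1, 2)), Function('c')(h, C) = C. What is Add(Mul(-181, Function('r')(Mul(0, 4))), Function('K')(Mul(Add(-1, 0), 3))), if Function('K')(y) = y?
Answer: -3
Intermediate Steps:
Function('r')(g) = Pow(Add(g, Mul(g, Add(-5, g))), Rational(1, 2)) (Function('r')(g) = Pow(Add(g, Mul(Add(g, -5), g)), Rational(1, 2)) = Pow(Add(g, Mul(Add(-5, g), g)), Rational(1, 2)) = Pow(Add(g, Mul(g, Add(-5, g))), Rational(1, 2)))
Add(Mul(-181, Function('r')(Mul(0, 4))), Function('K')(Mul(Add(-1, 0), 3))) = Add(Mul(-181, Pow(Mul(Mul(0, 4), Add(-4, Mul(0, 4))), Rational(1, 2))), Mul(Add(-1, 0), 3)) = Add(Mul(-181, Pow(Mul(0, Add(-4, 0)), Rational(1, 2))), Mul(-1, 3)) = Add(Mul(-181, Pow(Mul(0, -4), Rational(1, 2))), -3) = Add(Mul(-181, Pow(0, Rational(1, 2))), -3) = Add(Mul(-181, 0), -3) = Add(0, -3) = -3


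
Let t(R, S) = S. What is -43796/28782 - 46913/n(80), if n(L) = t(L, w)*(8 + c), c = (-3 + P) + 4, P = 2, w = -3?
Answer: 224800783/158301 ≈ 1420.1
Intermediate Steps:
c = 3 (c = (-3 + 2) + 4 = -1 + 4 = 3)
n(L) = -33 (n(L) = -3*(8 + 3) = -3*11 = -33)
-43796/28782 - 46913/n(80) = -43796/28782 - 46913/(-33) = -43796*1/28782 - 46913*(-1/33) = -21898/14391 + 46913/33 = 224800783/158301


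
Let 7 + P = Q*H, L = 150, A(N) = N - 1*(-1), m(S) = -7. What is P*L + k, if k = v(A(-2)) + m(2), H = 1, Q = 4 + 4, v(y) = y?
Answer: 142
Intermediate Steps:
A(N) = 1 + N (A(N) = N + 1 = 1 + N)
Q = 8
k = -8 (k = (1 - 2) - 7 = -1 - 7 = -8)
P = 1 (P = -7 + 8*1 = -7 + 8 = 1)
P*L + k = 1*150 - 8 = 150 - 8 = 142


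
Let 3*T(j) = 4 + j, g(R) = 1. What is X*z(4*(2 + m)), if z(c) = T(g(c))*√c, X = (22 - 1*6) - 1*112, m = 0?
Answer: -320*√2 ≈ -452.55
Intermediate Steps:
T(j) = 4/3 + j/3 (T(j) = (4 + j)/3 = 4/3 + j/3)
X = -96 (X = (22 - 6) - 112 = 16 - 112 = -96)
z(c) = 5*√c/3 (z(c) = (4/3 + (⅓)*1)*√c = (4/3 + ⅓)*√c = 5*√c/3)
X*z(4*(2 + m)) = -160*√(4*(2 + 0)) = -160*√(4*2) = -160*√8 = -160*2*√2 = -320*√2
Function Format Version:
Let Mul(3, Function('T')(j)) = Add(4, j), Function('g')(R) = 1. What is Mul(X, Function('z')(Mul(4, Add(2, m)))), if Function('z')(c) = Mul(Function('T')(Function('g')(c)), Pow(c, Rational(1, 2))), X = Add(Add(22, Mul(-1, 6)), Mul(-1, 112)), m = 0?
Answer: Mul(-320, Pow(2, Rational(1, 2))) ≈ -452.55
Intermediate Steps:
Function('T')(j) = Add(Rational(4, 3), Mul(Rational(1, 3), j)) (Function('T')(j) = Mul(Rational(1, 3), Add(4, j)) = Add(Rational(4, 3), Mul(Rational(1, 3), j)))
X = -96 (X = Add(Add(22, -6), -112) = Add(16, -112) = -96)
Function('z')(c) = Mul(Rational(5, 3), Pow(c, Rational(1, 2))) (Function('z')(c) = Mul(Add(Rational(4, 3), Mul(Rational(1, 3), 1)), Pow(c, Rational(1, 2))) = Mul(Add(Rational(4, 3), Rational(1, 3)), Pow(c, Rational(1, 2))) = Mul(Rational(5, 3), Pow(c, Rational(1, 2))))
Mul(X, Function('z')(Mul(4, Add(2, m)))) = Mul(-96, Mul(Rational(5, 3), Pow(Mul(4, Add(2, 0)), Rational(1, 2)))) = Mul(-96, Mul(Rational(5, 3), Pow(Mul(4, 2), Rational(1, 2)))) = Mul(-96, Mul(Rational(5, 3), Pow(8, Rational(1, 2)))) = Mul(-96, Mul(Rational(5, 3), Mul(2, Pow(2, Rational(1, 2))))) = Mul(-96, Mul(Rational(10, 3), Pow(2, Rational(1, 2)))) = Mul(-320, Pow(2, Rational(1, 2)))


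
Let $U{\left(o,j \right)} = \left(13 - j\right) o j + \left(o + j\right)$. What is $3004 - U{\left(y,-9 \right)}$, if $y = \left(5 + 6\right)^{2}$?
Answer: $26850$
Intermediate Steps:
$y = 121$ ($y = 11^{2} = 121$)
$U{\left(o,j \right)} = j + o + j o \left(13 - j\right)$ ($U{\left(o,j \right)} = o \left(13 - j\right) j + \left(j + o\right) = j o \left(13 - j\right) + \left(j + o\right) = j + o + j o \left(13 - j\right)$)
$3004 - U{\left(y,-9 \right)} = 3004 - \left(-9 + 121 - 121 \left(-9\right)^{2} + 13 \left(-9\right) 121\right) = 3004 - \left(-9 + 121 - 121 \cdot 81 - 14157\right) = 3004 - \left(-9 + 121 - 9801 - 14157\right) = 3004 - -23846 = 3004 + 23846 = 26850$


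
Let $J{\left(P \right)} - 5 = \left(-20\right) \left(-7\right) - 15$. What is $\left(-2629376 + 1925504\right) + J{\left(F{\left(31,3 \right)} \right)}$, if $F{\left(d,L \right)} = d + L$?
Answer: $-703742$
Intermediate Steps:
$F{\left(d,L \right)} = L + d$
$J{\left(P \right)} = 130$ ($J{\left(P \right)} = 5 - -125 = 5 + \left(140 - 15\right) = 5 + 125 = 130$)
$\left(-2629376 + 1925504\right) + J{\left(F{\left(31,3 \right)} \right)} = \left(-2629376 + 1925504\right) + 130 = -703872 + 130 = -703742$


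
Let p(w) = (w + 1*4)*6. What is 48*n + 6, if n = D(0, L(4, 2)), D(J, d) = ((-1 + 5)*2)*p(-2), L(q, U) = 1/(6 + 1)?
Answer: 4614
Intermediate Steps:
L(q, U) = ⅐ (L(q, U) = 1/7 = ⅐)
p(w) = 24 + 6*w (p(w) = (w + 4)*6 = (4 + w)*6 = 24 + 6*w)
D(J, d) = 96 (D(J, d) = ((-1 + 5)*2)*(24 + 6*(-2)) = (4*2)*(24 - 12) = 8*12 = 96)
n = 96
48*n + 6 = 48*96 + 6 = 4608 + 6 = 4614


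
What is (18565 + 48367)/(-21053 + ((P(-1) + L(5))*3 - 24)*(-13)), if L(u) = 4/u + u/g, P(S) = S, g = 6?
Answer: -669320/207657 ≈ -3.2232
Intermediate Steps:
L(u) = 4/u + u/6
(18565 + 48367)/(-21053 + ((P(-1) + L(5))*3 - 24)*(-13)) = (18565 + 48367)/(-21053 + ((-1 + (4/5 + (⅙)*5))*3 - 24)*(-13)) = 66932/(-21053 + ((-1 + (4*(⅕) + ⅚))*3 - 24)*(-13)) = 66932/(-21053 + ((-1 + (⅘ + ⅚))*3 - 24)*(-13)) = 66932/(-21053 + ((-1 + 49/30)*3 - 24)*(-13)) = 66932/(-21053 + ((19/30)*3 - 24)*(-13)) = 66932/(-21053 + (19/10 - 24)*(-13)) = 66932/(-21053 - 221/10*(-13)) = 66932/(-21053 + 2873/10) = 66932/(-207657/10) = 66932*(-10/207657) = -669320/207657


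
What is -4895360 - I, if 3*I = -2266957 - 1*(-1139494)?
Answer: -4519539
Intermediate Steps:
I = -375821 (I = (-2266957 - 1*(-1139494))/3 = (-2266957 + 1139494)/3 = (1/3)*(-1127463) = -375821)
-4895360 - I = -4895360 - 1*(-375821) = -4895360 + 375821 = -4519539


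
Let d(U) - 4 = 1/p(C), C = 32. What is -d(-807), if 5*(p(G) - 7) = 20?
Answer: -45/11 ≈ -4.0909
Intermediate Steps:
p(G) = 11 (p(G) = 7 + (1/5)*20 = 7 + 4 = 11)
d(U) = 45/11 (d(U) = 4 + 1/11 = 45/11)
-d(-807) = -1*45/11 = -45/11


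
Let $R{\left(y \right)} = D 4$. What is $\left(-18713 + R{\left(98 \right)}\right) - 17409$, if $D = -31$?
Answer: $-36246$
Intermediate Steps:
$R{\left(y \right)} = -124$ ($R{\left(y \right)} = \left(-31\right) 4 = -124$)
$\left(-18713 + R{\left(98 \right)}\right) - 17409 = \left(-18713 - 124\right) - 17409 = -18837 - 17409 = -36246$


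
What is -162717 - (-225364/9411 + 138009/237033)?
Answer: -40324838866262/247857507 ≈ -1.6269e+5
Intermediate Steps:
-162717 - (-225364/9411 + 138009/237033) = -162717 - (-225364*1/9411 + 138009*(1/237033)) = -162717 - (-225364/9411 + 46003/79011) = -162717 - 1*(-5791100257/247857507) = -162717 + 5791100257/247857507 = -40324838866262/247857507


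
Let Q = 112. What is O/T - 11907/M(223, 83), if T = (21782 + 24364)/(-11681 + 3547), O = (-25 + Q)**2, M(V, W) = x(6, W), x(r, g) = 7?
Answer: -23343432/7691 ≈ -3035.2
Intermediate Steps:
M(V, W) = 7
O = 7569 (O = (-25 + 112)**2 = 87**2 = 7569)
T = -23073/4067 (T = 46146/(-8134) = 46146*(-1/8134) = -23073/4067 ≈ -5.6732)
O/T - 11907/M(223, 83) = 7569/(-23073/4067) - 11907/7 = 7569*(-4067/23073) - 11907*1/7 = -10261041/7691 - 1701 = -23343432/7691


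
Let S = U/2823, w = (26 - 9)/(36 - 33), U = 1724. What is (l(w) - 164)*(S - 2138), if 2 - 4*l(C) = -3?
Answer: 654672725/1882 ≈ 3.4786e+5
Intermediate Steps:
w = 17/3 ≈ 5.6667
S = 1724/2823 ≈ 0.61070
l(C) = 5/4 (l(C) = ½ - ¼*(-3) = ½ + ¾ = 5/4)
(l(w) - 164)*(S - 2138) = (5/4 - 164)*(1724/2823 - 2138) = -651/4*(-6033850/2823) = 654672725/1882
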